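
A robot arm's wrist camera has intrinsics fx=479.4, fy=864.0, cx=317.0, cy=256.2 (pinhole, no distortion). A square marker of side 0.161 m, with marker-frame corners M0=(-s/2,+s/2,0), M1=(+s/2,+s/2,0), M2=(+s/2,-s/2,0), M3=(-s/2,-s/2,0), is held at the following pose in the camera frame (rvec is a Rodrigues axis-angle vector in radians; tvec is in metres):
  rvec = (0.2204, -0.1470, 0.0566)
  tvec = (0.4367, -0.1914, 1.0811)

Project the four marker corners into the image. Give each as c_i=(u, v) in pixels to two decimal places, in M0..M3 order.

c0=(472.10, 163.78) c1=(537.35, 170.80) c2=(549.55, 42.13) c3=(482.46, 31.90)

Intrinsics K: fx=479.4, fy=864.0, cx=317.0, cy=256.2
Marker side s = 0.161 m; corners in marker frame (Z=0):
  M0 = (-0.0805, +0.0805, 0)
  M1 = (+0.0805, +0.0805, 0)
  M2 = (+0.0805, -0.0805, 0)
  M3 = (-0.0805, -0.0805, 0)
rvec = (0.2204, -0.1470, 0.0566), |rvec| = θ = 0.27090 rad = 15.522°
Rodrigues: sinθ=0.26760, 1−cosθ=0.03647; R = I + sinθ·[k]× + (1−cosθ)·[k]×²:
    [+0.98767 -0.07201 -0.13901]
    [+0.03981 +0.97427 -0.22185]
    [+0.15141 +0.21358 +0.96512]
t = (0.4367, -0.1914, 1.0811) m
M0: Pc = R·M0+t = (+0.35140, -0.11618, +1.08610); u = 479.4·(+0.35140)/1.08610 + 317.0 = 472.1039, v = 864.0·(-0.11618)/1.08610 + 256.2 = 163.7815
M1: Pc = R·M1+t = (+0.51041, -0.10977, +1.11048); u = 479.4·(+0.51041)/1.11048 + 317.0 = 537.3466, v = 864.0·(-0.10977)/1.11048 + 256.2 = 170.7970
M2: Pc = R·M2+t = (+0.52200, -0.26662, +1.07610); u = 479.4·(+0.52200)/1.07610 + 317.0 = 549.5527, v = 864.0·(-0.26662)/1.07610 + 256.2 = 42.1269
M3: Pc = R·M3+t = (+0.36299, -0.27303, +1.05172); u = 479.4·(+0.36299)/1.05172 + 317.0 = 482.4598, v = 864.0·(-0.27303)/1.05172 + 256.2 = 31.8997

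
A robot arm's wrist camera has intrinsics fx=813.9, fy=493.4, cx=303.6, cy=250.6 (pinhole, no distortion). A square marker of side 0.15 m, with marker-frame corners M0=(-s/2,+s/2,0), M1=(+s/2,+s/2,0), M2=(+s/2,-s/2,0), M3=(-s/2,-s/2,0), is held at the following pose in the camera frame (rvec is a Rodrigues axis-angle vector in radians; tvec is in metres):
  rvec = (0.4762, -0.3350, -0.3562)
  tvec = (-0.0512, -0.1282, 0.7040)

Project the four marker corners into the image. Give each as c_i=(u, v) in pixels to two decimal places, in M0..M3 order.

c0=(192.74, 226.41) c1=(340.21, 187.89) c2=(299.13, 91.22) c3=(132.56, 129.07)

Intrinsics K: fx=813.9, fy=493.4, cx=303.6, cy=250.6
Marker side s = 0.15 m; corners in marker frame (Z=0):
  M0 = (-0.0750, +0.0750, 0)
  M1 = (+0.0750, +0.0750, 0)
  M2 = (+0.0750, -0.0750, 0)
  M3 = (-0.0750, -0.0750, 0)
rvec = (0.4762, -0.3350, -0.3562), |rvec| = θ = 0.68255 rad = 39.107°
Rodrigues: sinθ=0.63077, 1−cosθ=0.22403; R = I + sinθ·[k]× + (1−cosθ)·[k]×²:
    [+0.88502 +0.25247 -0.39116]
    [-0.40589 +0.82994 -0.38269]
    [+0.22802 +0.49746 +0.83698]
t = (-0.0512, -0.1282, 0.7040) m
M0: Pc = R·M0+t = (-0.09864, -0.03551, +0.72421); u = 813.9·(-0.09864)/0.72421 + 303.6 = 192.7420, v = 493.4·(-0.03551)/0.72421 + 250.6 = 226.4054
M1: Pc = R·M1+t = (+0.03411, -0.09640, +0.75841); u = 813.9·(+0.03411)/0.75841 + 303.6 = 340.2070, v = 493.4·(-0.09640)/0.75841 + 250.6 = 187.8870
M2: Pc = R·M2+t = (-0.00376, -0.22089, +0.68379); u = 813.9·(-0.00376)/0.68379 + 303.6 = 299.1263, v = 493.4·(-0.22089)/0.68379 + 250.6 = 91.2155
M3: Pc = R·M3+t = (-0.13651, -0.16000, +0.64959); u = 813.9·(-0.13651)/0.64959 + 303.6 = 132.5588, v = 493.4·(-0.16000)/0.64959 + 250.6 = 129.0685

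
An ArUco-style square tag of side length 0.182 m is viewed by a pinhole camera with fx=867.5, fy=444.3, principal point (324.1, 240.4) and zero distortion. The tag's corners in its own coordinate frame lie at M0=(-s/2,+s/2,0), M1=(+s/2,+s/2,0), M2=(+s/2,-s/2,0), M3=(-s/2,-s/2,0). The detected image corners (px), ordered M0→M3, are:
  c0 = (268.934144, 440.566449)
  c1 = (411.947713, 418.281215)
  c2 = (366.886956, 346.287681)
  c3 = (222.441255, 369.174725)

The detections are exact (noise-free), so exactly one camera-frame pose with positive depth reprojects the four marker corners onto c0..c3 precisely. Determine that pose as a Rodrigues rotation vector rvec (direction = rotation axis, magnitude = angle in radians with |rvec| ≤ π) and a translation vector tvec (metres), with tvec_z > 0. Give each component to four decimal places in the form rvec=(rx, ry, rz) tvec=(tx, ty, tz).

rvec=(0.0698, 0.0171, -0.3075) tvec=(-0.0079, 0.3614, 1.0466)

Intrinsics K: fx=867.5, fy=444.3, cx=324.1, cy=240.4
Marker side s = 0.182 m; corners in marker frame (Z=0):
  M0 = (-0.0910, +0.0910, 0)
  M1 = (+0.0910, +0.0910, 0)
  M2 = (+0.0910, -0.0910, 0)
  M3 = (-0.0910, -0.0910, 0)
Detected image corners:
  c0 = (268.934144, 440.566449) px
  c1 = (411.947713, 418.281215) px
  c2 = (366.886956, 346.287681) px
  c3 = (222.441255, 369.174725) px
Planar DLT: solve 8×8 A·h = b for H (H[2,2]=1):
  H  [+781.36754 +271.56969 +317.51234]
  H  [-134.41833 +418.74848 +393.81034]
  H  [-0.02624 +0.06311 +1.00000]
B = K⁻¹H; ‖b₁‖=0.955441, ‖b₂‖=0.955441; λ = 2/(‖b₁‖+‖b₂‖) = 1.046637, sign → tz>0 ⇒ λ=+1.046637
r₁ = λ·B[:,0] = (+0.95298,-0.30179,-0.02747); r₂ = λ·B[:,1] = (+0.30297,+0.95071,+0.06605)
r₃ = r₁×r₂ = (+0.00618,-0.07126,+0.99744); SVD([r₁ r₂ r₃]) → R = UVᵀ:
  R  [+0.95298 +0.30297 +0.00618]
  R  [-0.30179 +0.95071 -0.07126]
  R  [-0.02747 +0.06605 +0.99744]
t = (-0.00795, +0.36139, +1.04664) m
tr R = 2.901125; θ = arccos((tr R − 1)/2) = 0.315753 rad = 18.091°
axis k = ((R−Rᵀ)₃₂, (R−Rᵀ)₁₃, (R−Rᵀ)₂₁) / (2 sinθ) = (+0.221092, +0.054173, -0.973747)
rvec = θ·k = (+0.069811, +0.017105, -0.307464)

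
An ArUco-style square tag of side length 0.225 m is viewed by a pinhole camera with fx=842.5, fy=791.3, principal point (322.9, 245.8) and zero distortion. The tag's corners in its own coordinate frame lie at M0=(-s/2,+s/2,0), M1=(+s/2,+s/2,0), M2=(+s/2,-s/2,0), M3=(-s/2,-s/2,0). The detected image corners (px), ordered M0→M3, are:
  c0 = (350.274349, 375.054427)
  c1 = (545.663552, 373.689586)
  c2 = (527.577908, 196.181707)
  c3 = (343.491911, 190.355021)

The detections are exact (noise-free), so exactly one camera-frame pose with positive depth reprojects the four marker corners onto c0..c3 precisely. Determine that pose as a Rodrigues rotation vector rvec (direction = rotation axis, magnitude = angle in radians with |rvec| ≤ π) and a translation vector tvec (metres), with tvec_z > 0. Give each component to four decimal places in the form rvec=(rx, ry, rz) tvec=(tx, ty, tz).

rvec=(-0.2705, -0.1754, -0.0026) tvec=(0.1374, 0.0428, 0.9604)

Intrinsics K: fx=842.5, fy=791.3, cx=322.9, cy=245.8
Marker side s = 0.225 m; corners in marker frame (Z=0):
  M0 = (-0.1125, +0.1125, 0)
  M1 = (+0.1125, +0.1125, 0)
  M2 = (+0.1125, -0.1125, 0)
  M3 = (-0.1125, -0.1125, 0)
Detected image corners:
  c0 = (350.274349, 375.054427) px
  c1 = (545.663552, 373.689586) px
  c2 = (527.577908, 196.181707) px
  c3 = (343.491911, 190.355021) px
Planar DLT: solve 8×8 A·h = b for H (H[2,2]=1):
  H  [+921.96491 -66.39886 +443.47846]
  H  [+61.46976 +726.08918 +281.02545]
  H  [+0.17989 -0.27656 +1.00000]
B = K⁻¹H; ‖b₁‖=1.041263, ‖b₂‖=1.041263; λ = 2/(‖b₁‖+‖b₂‖) = 0.960372, sign → tz>0 ⇒ λ=+0.960372
r₁ = λ·B[:,0] = (+0.98474,+0.02094,+0.17276); r₂ = λ·B[:,1] = (+0.02611,+0.96373,-0.26560)
r₃ = r₁×r₂ = (-0.17206,+0.26605,+0.94848); SVD([r₁ r₂ r₃]) → R = UVᵀ:
  R  [+0.98474 +0.02611 -0.17206]
  R  [+0.02094 +0.96373 +0.26605]
  R  [+0.17276 -0.26560 +0.94848]
t = (+0.13745, +0.04275, +0.96037) m
tr R = 2.896949; θ = arccos((tr R − 1)/2) = 0.322410 rad = 18.473°
axis k = ((R−Rᵀ)₃₂, (R−Rᵀ)₁₃, (R−Rᵀ)₂₁) / (2 sinθ) = (-0.838956, -0.544138, -0.008154)
rvec = θ·k = (-0.270488, -0.175436, -0.002629)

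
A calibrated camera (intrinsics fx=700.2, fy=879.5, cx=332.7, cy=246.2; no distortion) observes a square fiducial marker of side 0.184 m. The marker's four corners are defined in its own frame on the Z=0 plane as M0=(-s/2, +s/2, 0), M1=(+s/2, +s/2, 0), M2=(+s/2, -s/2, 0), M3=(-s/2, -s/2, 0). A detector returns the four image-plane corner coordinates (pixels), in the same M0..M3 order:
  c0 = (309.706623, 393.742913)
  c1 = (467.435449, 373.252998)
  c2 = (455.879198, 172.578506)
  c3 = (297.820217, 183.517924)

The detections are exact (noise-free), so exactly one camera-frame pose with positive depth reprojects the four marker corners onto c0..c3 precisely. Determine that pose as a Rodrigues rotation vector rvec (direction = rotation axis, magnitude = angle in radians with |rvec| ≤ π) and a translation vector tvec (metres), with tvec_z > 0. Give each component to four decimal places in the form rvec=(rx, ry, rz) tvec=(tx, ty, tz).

rvec=(-0.0129, -0.1992, -0.0703) tvec=(0.0582, 0.0307, 0.7863)

Intrinsics K: fx=700.2, fy=879.5, cx=332.7, cy=246.2
Marker side s = 0.184 m; corners in marker frame (Z=0):
  M0 = (-0.0920, +0.0920, 0)
  M1 = (+0.0920, +0.0920, 0)
  M2 = (+0.0920, -0.0920, 0)
  M3 = (-0.0920, -0.0920, 0)
Detected image corners:
  c0 = (309.706623, 393.742913) px
  c1 = (467.435449, 373.252998) px
  c2 = (455.879198, 172.578506) px
  c3 = (297.820217, 183.517924) px
Planar DLT: solve 8×8 A·h = b for H (H[2,2]=1):
  H  [+954.59256 +60.86951 +384.53728]
  H  [-14.61149 +1113.90939 +280.52141]
  H  [+0.25208 -0.00735 +1.00000]
B = K⁻¹H; ‖b₁‖=1.271823, ‖b₂‖=1.271823; λ = 2/(‖b₁‖+‖b₂‖) = 0.786273, sign → tz>0 ⇒ λ=+0.786273
r₁ = λ·B[:,0] = (+0.97776,-0.06855,+0.19820); r₂ = λ·B[:,1] = (+0.07110,+0.99745,-0.00578)
r₃ = r₁×r₂ = (-0.19730,+0.01974,+0.98014); SVD([r₁ r₂ r₃]) → R = UVᵀ:
  R  [+0.97776 +0.07110 -0.19730]
  R  [-0.06855 +0.99745 +0.01974]
  R  [+0.19820 -0.00578 +0.98014]
t = (+0.05821, +0.03068, +0.78627) m
tr R = 2.955358; θ = arccos((tr R − 1)/2) = 0.211681 rad = 12.128°
axis k = ((R−Rᵀ)₃₂, (R−Rᵀ)₁₃, (R−Rᵀ)₂₁) / (2 sinθ) = (-0.060732, -0.941209, -0.332320)
rvec = θ·k = (-0.012856, -0.199236, -0.070346)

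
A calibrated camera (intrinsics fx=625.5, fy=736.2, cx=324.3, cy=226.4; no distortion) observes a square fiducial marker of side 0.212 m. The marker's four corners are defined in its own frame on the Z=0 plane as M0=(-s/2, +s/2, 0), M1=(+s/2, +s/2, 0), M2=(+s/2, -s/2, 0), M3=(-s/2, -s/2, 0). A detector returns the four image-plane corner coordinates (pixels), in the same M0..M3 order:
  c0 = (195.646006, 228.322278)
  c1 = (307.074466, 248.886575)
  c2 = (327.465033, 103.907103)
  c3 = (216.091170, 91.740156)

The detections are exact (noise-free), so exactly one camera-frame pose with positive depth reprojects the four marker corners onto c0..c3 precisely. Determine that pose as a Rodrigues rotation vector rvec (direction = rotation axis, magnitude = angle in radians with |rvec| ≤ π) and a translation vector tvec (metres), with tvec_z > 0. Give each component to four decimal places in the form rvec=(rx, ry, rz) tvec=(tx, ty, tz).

rvec=(-0.0816, 0.2992, 0.1527) tvec=(-0.1119, -0.0869, 1.0881)

Intrinsics K: fx=625.5, fy=736.2, cx=324.3, cy=226.4
Marker side s = 0.212 m; corners in marker frame (Z=0):
  M0 = (-0.1060, +0.1060, 0)
  M1 = (+0.1060, +0.1060, 0)
  M2 = (+0.1060, -0.1060, 0)
  M3 = (-0.1060, -0.1060, 0)
Detected image corners:
  c0 = (195.646006, 228.322278) px
  c1 = (307.074466, 248.886575) px
  c2 = (327.465033, 103.907103) px
  c3 = (216.091170, 91.740156) px
Planar DLT: solve 8×8 A·h = b for H (H[2,2]=1):
  H  [+453.48541 -110.11382 +260.00124]
  H  [+30.78844 +654.60825 +167.58167]
  H  [-0.27523 -0.05276 +1.00000]
B = K⁻¹H; ‖b₁‖=0.919039, ‖b₂‖=0.919039; λ = 2/(‖b₁‖+‖b₂‖) = 1.088093, sign → tz>0 ⇒ λ=+1.088093
r₁ = λ·B[:,0] = (+0.94413,+0.13760,-0.29947); r₂ = λ·B[:,1] = (-0.16179,+0.98515,-0.05740)
r₃ = r₁×r₂ = (+0.28713,+0.10265,+0.95238); SVD([r₁ r₂ r₃]) → R = UVᵀ:
  R  [+0.94413 -0.16179 +0.28713]
  R  [+0.13760 +0.98515 +0.10265]
  R  [-0.29947 -0.05740 +0.95238]
t = (-0.11185, -0.08693, +1.08809) m
tr R = 2.881661; θ = arccos((tr R − 1)/2) = 0.345723 rad = 19.808°
axis k = ((R−Rᵀ)₃₂, (R−Rᵀ)₁₃, (R−Rᵀ)₂₁) / (2 sinθ) = (-0.236149, +0.865508, +0.441735)
rvec = θ·k = (-0.081642, +0.299226, +0.152718)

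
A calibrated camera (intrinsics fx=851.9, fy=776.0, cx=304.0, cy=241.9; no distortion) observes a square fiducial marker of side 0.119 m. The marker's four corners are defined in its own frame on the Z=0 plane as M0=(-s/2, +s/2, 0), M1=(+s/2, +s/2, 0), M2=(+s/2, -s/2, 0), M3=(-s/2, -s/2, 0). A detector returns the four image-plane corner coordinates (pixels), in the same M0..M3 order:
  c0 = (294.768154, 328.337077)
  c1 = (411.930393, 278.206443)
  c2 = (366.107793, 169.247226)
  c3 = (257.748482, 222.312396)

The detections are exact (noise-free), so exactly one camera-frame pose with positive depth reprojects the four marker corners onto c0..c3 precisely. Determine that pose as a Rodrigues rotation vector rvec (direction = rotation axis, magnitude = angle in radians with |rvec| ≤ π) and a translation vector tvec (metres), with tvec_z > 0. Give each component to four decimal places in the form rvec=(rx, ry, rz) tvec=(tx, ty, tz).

Intrinsics K: fx=851.9, fy=776.0, cx=304.0, cy=241.9
Marker side s = 0.119 m; corners in marker frame (Z=0):
  M0 = (-0.0595, +0.0595, 0)
  M1 = (+0.0595, +0.0595, 0)
  M2 = (+0.0595, -0.0595, 0)
  M3 = (-0.0595, -0.0595, 0)
Detected image corners:
  c0 = (294.768154, 328.337077) px
  c1 = (411.930393, 278.206443) px
  c2 = (366.107793, 169.247226) px
  c3 = (257.748482, 222.312396) px
Planar DLT: solve 8×8 A·h = b for H (H[2,2]=1):
  H  [+792.57959 +185.37877 +330.48748]
  H  [-549.41424 +781.67174 +248.68175]
  H  [-0.46273 -0.48605 +1.00000]
B = K⁻¹H; ‖b₁‖=1.316071, ‖b₂‖=1.316071; λ = 2/(‖b₁‖+‖b₂‖) = 0.759837, sign → tz>0 ⇒ λ=+0.759837
r₁ = λ·B[:,0] = (+0.83239,-0.42837,-0.35160); r₂ = λ·B[:,1] = (+0.29714,+0.88052,-0.36932)
r₃ = r₁×r₂ = (+0.46779,+0.20295,+0.86022); SVD([r₁ r₂ r₃]) → R = UVᵀ:
  R  [+0.83239 +0.29714 +0.46779]
  R  [-0.42837 +0.88052 +0.20295]
  R  [-0.35160 -0.36932 +0.86022]
t = (+0.02363, +0.00664, +0.75984) m
tr R = 2.573135; θ = arccos((tr R − 1)/2) = 0.665566 rad = 38.134°
axis k = ((R−Rᵀ)₃₂, (R−Rᵀ)₁₃, (R−Rᵀ)₂₁) / (2 sinθ) = (-0.463372, +0.663467, -0.587450)
rvec = θ·k = (-0.308405, +0.441581, -0.390987)

rvec=(-0.3084, 0.4416, -0.3910) tvec=(0.0236, 0.0066, 0.7598)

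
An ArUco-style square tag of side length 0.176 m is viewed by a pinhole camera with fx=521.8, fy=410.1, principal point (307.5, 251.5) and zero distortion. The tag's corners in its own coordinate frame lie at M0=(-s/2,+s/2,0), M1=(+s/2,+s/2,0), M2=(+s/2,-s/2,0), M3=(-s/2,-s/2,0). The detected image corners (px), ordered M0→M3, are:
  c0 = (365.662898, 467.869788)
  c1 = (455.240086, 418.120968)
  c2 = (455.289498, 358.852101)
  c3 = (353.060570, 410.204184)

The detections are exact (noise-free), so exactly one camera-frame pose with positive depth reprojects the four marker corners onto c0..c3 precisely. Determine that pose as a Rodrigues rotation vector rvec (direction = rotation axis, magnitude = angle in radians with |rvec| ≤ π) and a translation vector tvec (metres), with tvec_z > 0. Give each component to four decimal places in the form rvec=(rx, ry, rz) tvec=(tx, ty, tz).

rvec=(0.5252, -0.4711, -0.2994) tvec=(0.1474, 0.3000, 0.7543)

Intrinsics K: fx=521.8, fy=410.1, cx=307.5, cy=251.5
Marker side s = 0.176 m; corners in marker frame (Z=0):
  M0 = (-0.0880, +0.0880, 0)
  M1 = (+0.0880, +0.0880, 0)
  M2 = (+0.0880, -0.0880, 0)
  M3 = (-0.0880, -0.0880, 0)
Detected image corners:
  c0 = (365.662898, 467.869788) px
  c1 = (455.240086, 418.120968) px
  c2 = (455.289498, 358.852101) px
  c3 = (353.060570, 410.204184) px
Planar DLT: solve 8×8 A·h = b for H (H[2,2]=1):
  H  [+732.39535 +327.07353 +409.47780]
  H  [-94.15995 +629.90928 +414.57534]
  H  [+0.46590 +0.71907 +1.00000]
B = K⁻¹H; ‖b₁‖=1.325648, ‖b₂‖=1.325648; λ = 2/(‖b₁‖+‖b₂‖) = 0.754348, sign → tz>0 ⇒ λ=+0.754348
r₁ = λ·B[:,0] = (+0.85169,-0.38873,+0.35145); r₂ = λ·B[:,1] = (+0.15318,+0.82602,+0.54243)
r₃ = r₁×r₂ = (-0.50116,-0.40814,+0.76306); SVD([r₁ r₂ r₃]) → R = UVᵀ:
  R  [+0.85169 +0.15318 -0.50116]
  R  [-0.38873 +0.82602 -0.40814]
  R  [+0.35145 +0.54243 +0.76306]
t = (+0.14743, +0.29996, +0.75435) m
tr R = 2.440765; θ = arccos((tr R − 1)/2) = 0.766443 rad = 43.914°
axis k = ((R−Rᵀ)₃₂, (R−Rᵀ)₁₃, (R−Rᵀ)₂₁) / (2 sinθ) = (+0.685266, -0.614647, -0.390667)
rvec = θ·k = (+0.525217, -0.471092, -0.299423)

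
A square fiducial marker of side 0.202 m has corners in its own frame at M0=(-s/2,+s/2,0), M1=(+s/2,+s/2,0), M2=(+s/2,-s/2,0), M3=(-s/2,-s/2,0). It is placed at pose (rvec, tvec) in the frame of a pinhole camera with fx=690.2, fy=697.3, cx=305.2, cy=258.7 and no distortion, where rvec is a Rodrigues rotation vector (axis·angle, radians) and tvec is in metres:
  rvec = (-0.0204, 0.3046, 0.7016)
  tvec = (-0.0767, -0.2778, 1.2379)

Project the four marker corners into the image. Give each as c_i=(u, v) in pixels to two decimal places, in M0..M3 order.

Intrinsics K: fx=690.2, fy=697.3, cx=305.2, cy=258.7
Marker side s = 0.202 m; corners in marker frame (Z=0):
  M0 = (-0.1010, +0.1010, 0)
  M1 = (+0.1010, +0.1010, 0)
  M2 = (+0.1010, -0.1010, 0)
  M3 = (-0.1010, -0.1010, 0)
rvec = (-0.0204, 0.3046, 0.7016), |rvec| = θ = 0.76514 rad = 43.839°
Rodrigues: sinθ=0.69264, 1−cosθ=0.27871; R = I + sinθ·[k]× + (1−cosθ)·[k]×²:
    [+0.72148 -0.63808 +0.26892]
    [+0.63216 +0.76546 +0.12021]
    [-0.28255 +0.08327 +0.95563]
t = (-0.0767, -0.2778, 1.2379) m
M0: Pc = R·M0+t = (-0.21402, -0.26434, +1.27485); u = 690.2·(-0.21402)/1.27485 + 305.2 = 189.3325, v = 697.3·(-0.26434)/1.27485 + 258.7 = 114.1163
M1: Pc = R·M1+t = (-0.06828, -0.13664, +1.21777); u = 690.2·(-0.06828)/1.21777 + 305.2 = 266.5031, v = 697.3·(-0.13664)/1.21777 + 258.7 = 180.4592
M2: Pc = R·M2+t = (+0.06062, -0.29126, +1.20095); u = 690.2·(+0.06062)/1.20095 + 305.2 = 340.0364, v = 697.3·(-0.29126)/1.20095 + 258.7 = 89.5861
M3: Pc = R·M3+t = (-0.08512, -0.41896, +1.25803); u = 690.2·(-0.08512)/1.25803 + 305.2 = 258.4978, v = 697.3·(-0.41896)/1.25803 + 258.7 = 26.4790

c0=(189.33, 114.12) c1=(266.50, 180.46) c2=(340.04, 89.59) c3=(258.50, 26.48)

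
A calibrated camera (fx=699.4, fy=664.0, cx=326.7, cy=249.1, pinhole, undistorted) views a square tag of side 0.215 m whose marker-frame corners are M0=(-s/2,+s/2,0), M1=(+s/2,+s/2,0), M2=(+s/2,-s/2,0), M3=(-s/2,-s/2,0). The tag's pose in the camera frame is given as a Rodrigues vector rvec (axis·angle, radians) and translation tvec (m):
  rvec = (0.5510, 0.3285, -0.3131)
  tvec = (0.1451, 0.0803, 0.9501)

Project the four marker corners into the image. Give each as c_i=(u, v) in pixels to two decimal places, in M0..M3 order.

c0=(386.13, 369.51) c1=(532.75, 350.01) c2=(490.85, 227.43) c3=(332.65, 259.69)

Intrinsics K: fx=699.4, fy=664.0, cx=326.7, cy=249.1
Marker side s = 0.215 m; corners in marker frame (Z=0):
  M0 = (-0.1075, +0.1075, 0)
  M1 = (+0.1075, +0.1075, 0)
  M2 = (+0.1075, -0.1075, 0)
  M3 = (-0.1075, -0.1075, 0)
rvec = (0.5510, 0.3285, -0.3131), |rvec| = θ = 0.71382 rad = 40.899°
Rodrigues: sinθ=0.65473, 1−cosθ=0.24414; R = I + sinθ·[k]× + (1−cosθ)·[k]×²:
    [+0.90133 +0.37390 +0.21865]
    [-0.20046 +0.80757 -0.55466]
    [-0.38396 +0.45610 +0.80283]
t = (0.1451, 0.0803, 0.9501) m
M0: Pc = R·M0+t = (+0.08840, +0.18866, +1.04041); u = 699.4·(+0.08840)/1.04041 + 326.7 = 386.1270, v = 664.0·(+0.18866)/1.04041 + 249.1 = 369.5066
M1: Pc = R·M1+t = (+0.28219, +0.14556, +0.95786); u = 699.4·(+0.28219)/0.95786 + 326.7 = 532.7455, v = 664.0·(+0.14556)/0.95786 + 249.1 = 350.0075
M2: Pc = R·M2+t = (+0.20180, -0.02806, +0.85979); u = 699.4·(+0.20180)/0.85979 + 326.7 = 490.8530, v = 664.0·(-0.02806)/0.85979 + 249.1 = 227.4279
M3: Pc = R·M3+t = (+0.00801, +0.01504, +0.94234); u = 699.4·(+0.00801)/0.94234 + 326.7 = 332.6470, v = 664.0·(+0.01504)/0.94234 + 249.1 = 259.6944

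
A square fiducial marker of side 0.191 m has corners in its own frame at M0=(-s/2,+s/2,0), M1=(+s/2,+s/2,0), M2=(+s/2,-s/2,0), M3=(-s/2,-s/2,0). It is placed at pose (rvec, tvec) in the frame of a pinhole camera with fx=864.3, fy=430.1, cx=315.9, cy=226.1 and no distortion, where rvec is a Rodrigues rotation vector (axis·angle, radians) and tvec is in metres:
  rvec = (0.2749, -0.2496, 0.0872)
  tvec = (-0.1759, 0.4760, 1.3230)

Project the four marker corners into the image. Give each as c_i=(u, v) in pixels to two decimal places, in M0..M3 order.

Intrinsics K: fx=864.3, fy=430.1, cx=315.9, cy=226.1
Marker side s = 0.191 m; corners in marker frame (Z=0):
  M0 = (-0.0955, +0.0955, 0)
  M1 = (+0.0955, +0.0955, 0)
  M2 = (+0.0955, -0.0955, 0)
  M3 = (-0.0955, -0.0955, 0)
rvec = (0.2749, -0.2496, 0.0872), |rvec| = θ = 0.38141 rad = 21.853°
Rodrigues: sinθ=0.37223, 1−cosθ=0.07186; R = I + sinθ·[k]× + (1−cosθ)·[k]×²:
    [+0.96547 -0.11899 -0.23175]
    [+0.05121 +0.95891 -0.27903]
    [+0.25543 +0.25753 +0.93190]
t = (-0.1759, 0.4760, 1.3230) m
M0: Pc = R·M0+t = (-0.27947, +0.56269, +1.32320); u = 864.3·(-0.27947)/1.32320 + 315.9 = 133.3556, v = 430.1·(+0.56269)/1.32320 + 226.1 = 408.9984
M1: Pc = R·M1+t = (-0.09506, +0.57247, +1.37199); u = 864.3·(-0.09506)/1.37199 + 315.9 = 256.0148, v = 430.1·(+0.57247)/1.37199 + 226.1 = 405.5607
M2: Pc = R·M2+t = (-0.07233, +0.38931, +1.32280); u = 864.3·(-0.07233)/1.32280 + 315.9 = 268.6381, v = 430.1·(+0.38931)/1.32280 + 226.1 = 352.6830
M3: Pc = R·M3+t = (-0.25674, +0.37953, +1.27401); u = 864.3·(-0.25674)/1.27401 + 315.9 = 141.7266, v = 430.1·(+0.37953)/1.27401 + 226.1 = 354.2285

c0=(133.36, 409.00) c1=(256.01, 405.56) c2=(268.64, 352.68) c3=(141.73, 354.23)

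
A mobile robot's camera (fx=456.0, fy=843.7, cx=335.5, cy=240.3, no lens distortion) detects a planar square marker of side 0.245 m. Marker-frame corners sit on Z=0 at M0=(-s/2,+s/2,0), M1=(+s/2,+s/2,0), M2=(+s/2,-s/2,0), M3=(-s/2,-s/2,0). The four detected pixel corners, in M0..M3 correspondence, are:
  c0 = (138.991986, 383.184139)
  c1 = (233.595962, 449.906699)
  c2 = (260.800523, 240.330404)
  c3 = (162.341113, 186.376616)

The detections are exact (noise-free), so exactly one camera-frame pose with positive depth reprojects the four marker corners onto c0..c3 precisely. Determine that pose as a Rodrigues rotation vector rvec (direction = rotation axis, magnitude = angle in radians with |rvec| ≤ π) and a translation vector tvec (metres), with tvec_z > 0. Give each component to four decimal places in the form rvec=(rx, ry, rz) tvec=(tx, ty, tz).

Intrinsics K: fx=456.0, fy=843.7, cx=335.5, cy=240.3
Marker side s = 0.245 m; corners in marker frame (Z=0):
  M0 = (-0.1225, +0.1225, 0)
  M1 = (+0.1225, +0.1225, 0)
  M2 = (+0.1225, -0.1225, 0)
  M3 = (-0.1225, -0.1225, 0)
Detected image corners:
  c0 = (138.991986, 383.184139) px
  c1 = (233.595962, 449.906699) px
  c2 = (260.800523, 240.330404) px
  c3 = (162.341113, 186.376616) px
Planar DLT: solve 8×8 A·h = b for H (H[2,2]=1):
  H  [+337.64230 -85.20506 +197.12201]
  H  [+157.46154 +856.46326 +315.01083]
  H  [-0.28290 +0.08894 +1.00000]
B = K⁻¹H; ‖b₁‖=1.025308, ‖b₂‖=1.025308; λ = 2/(‖b₁‖+‖b₂‖) = 0.975316, sign → tz>0 ⇒ λ=+0.975316
r₁ = λ·B[:,0] = (+0.92517,+0.26061,-0.27592); r₂ = λ·B[:,1] = (-0.24606,+0.96536,+0.08674)
r₃ = r₁×r₂ = (+0.28897,-0.01236,+0.95726); SVD([r₁ r₂ r₃]) → R = UVᵀ:
  R  [+0.92517 -0.24606 +0.28897]
  R  [+0.26061 +0.96536 -0.01236]
  R  [-0.27592 +0.08674 +0.95726]
t = (-0.29597, +0.08637, +0.97532) m
tr R = 2.847797; θ = arccos((tr R − 1)/2) = 0.392649 rad = 22.497°
axis k = ((R−Rᵀ)₃₂, (R−Rᵀ)₁₃, (R−Rᵀ)₂₁) / (2 sinθ) = (+0.129502, +0.738157, +0.662083)
rvec = θ·k = (+0.050849, +0.289837, +0.259966)

rvec=(0.0508, 0.2898, 0.2600) tvec=(-0.2960, 0.0864, 0.9753)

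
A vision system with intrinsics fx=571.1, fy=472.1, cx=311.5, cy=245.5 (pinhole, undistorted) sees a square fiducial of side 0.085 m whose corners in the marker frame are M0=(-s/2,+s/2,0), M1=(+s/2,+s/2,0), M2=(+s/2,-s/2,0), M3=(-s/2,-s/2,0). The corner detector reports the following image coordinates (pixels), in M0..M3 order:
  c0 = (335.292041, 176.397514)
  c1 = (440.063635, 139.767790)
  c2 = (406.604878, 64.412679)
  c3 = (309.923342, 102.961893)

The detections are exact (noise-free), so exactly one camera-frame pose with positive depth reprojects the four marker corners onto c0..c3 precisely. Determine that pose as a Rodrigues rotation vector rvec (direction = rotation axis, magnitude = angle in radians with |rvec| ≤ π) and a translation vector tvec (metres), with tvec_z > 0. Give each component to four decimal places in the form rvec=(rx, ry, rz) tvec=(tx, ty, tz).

rvec=(-0.2941, 0.3650, -0.3008) tvec=(0.0465, -0.1182, 0.4457)

Intrinsics K: fx=571.1, fy=472.1, cx=311.5, cy=245.5
Marker side s = 0.085 m; corners in marker frame (Z=0):
  M0 = (-0.0425, +0.0425, 0)
  M1 = (+0.0425, +0.0425, 0)
  M2 = (+0.0425, -0.0425, 0)
  M3 = (-0.0425, -0.0425, 0)
Detected image corners:
  c0 = (335.292041, 176.397514) px
  c1 = (440.063635, 139.767790) px
  c2 = (406.604878, 64.412679) px
  c3 = (309.923342, 102.961893) px
Planar DLT: solve 8×8 A·h = b for H (H[2,2]=1):
  H  [+929.68042 +66.36682 +371.04789]
  H  [-524.85650 +784.71201 +120.24896]
  H  [-0.68056 -0.74617 +1.00000]
B = K⁻¹H; ‖b₁‖=2.243616, ‖b₂‖=2.243616; λ = 2/(‖b₁‖+‖b₂‖) = 0.445709, sign → tz>0 ⇒ λ=+0.445709
r₁ = λ·B[:,0] = (+0.89101,-0.33778,-0.30333); r₂ = λ·B[:,1] = (+0.23319,+0.91379,-0.33258)
r₃ = r₁×r₂ = (+0.38952,+0.22559,+0.89296); SVD([r₁ r₂ r₃]) → R = UVᵀ:
  R  [+0.89101 +0.23319 +0.38952]
  R  [-0.33778 +0.91379 +0.22559]
  R  [-0.30333 -0.33258 +0.89296]
t = (+0.04647, -0.11825, +0.44571) m
tr R = 2.697762; θ = arccos((tr R − 1)/2) = 0.556932 rad = 31.910°
axis k = ((R−Rᵀ)₃₂, (R−Rᵀ)₁₃, (R−Rᵀ)₂₁) / (2 sinθ) = (-0.527984, +0.655383, -0.540098)
rvec = θ·k = (-0.294051, +0.365004, -0.300797)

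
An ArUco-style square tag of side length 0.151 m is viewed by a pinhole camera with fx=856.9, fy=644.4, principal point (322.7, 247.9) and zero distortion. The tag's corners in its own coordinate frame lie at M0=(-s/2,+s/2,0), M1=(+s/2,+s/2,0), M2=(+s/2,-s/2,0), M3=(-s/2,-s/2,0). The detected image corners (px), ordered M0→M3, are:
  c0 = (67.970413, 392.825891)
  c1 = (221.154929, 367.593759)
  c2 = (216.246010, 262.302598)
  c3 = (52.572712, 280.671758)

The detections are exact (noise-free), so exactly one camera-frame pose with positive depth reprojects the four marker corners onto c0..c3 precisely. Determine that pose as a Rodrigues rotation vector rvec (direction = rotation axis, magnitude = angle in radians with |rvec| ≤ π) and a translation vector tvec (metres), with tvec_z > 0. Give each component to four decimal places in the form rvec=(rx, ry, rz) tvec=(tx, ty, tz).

Intrinsics K: fx=856.9, fy=644.4, cx=322.7, cy=247.9
Marker side s = 0.151 m; corners in marker frame (Z=0):
  M0 = (-0.0755, +0.0755, 0)
  M1 = (+0.0755, +0.0755, 0)
  M2 = (+0.0755, -0.0755, 0)
  M3 = (-0.0755, -0.0755, 0)
Detected image corners:
  c0 = (67.970413, 392.825891) px
  c1 = (221.154929, 367.593759) px
  c2 = (216.246010, 262.302598) px
  c3 = (52.572712, 280.671758) px
Planar DLT: solve 8×8 A·h = b for H (H[2,2]=1):
  H  [+1117.81022 +122.62185 +142.62935]
  H  [+17.69969 +851.59497 +327.10550]
  H  [+0.49953 +0.40643 +1.00000]
B = K⁻¹H; ‖b₁‖=1.234069, ‖b₂‖=1.234069; λ = 2/(‖b₁‖+‖b₂‖) = 0.810328, sign → tz>0 ⇒ λ=+0.810328
r₁ = λ·B[:,0] = (+0.90462,-0.13346,+0.40479); r₂ = λ·B[:,1] = (-0.00807,+0.94418,+0.32934)
r₃ = r₁×r₂ = (-0.42614,-0.30119,+0.85304); SVD([r₁ r₂ r₃]) → R = UVᵀ:
  R  [+0.90462 -0.00807 -0.42614]
  R  [-0.13346 +0.94418 -0.30119]
  R  [+0.40479 +0.32934 +0.85304]
t = (-0.17028, +0.09960, +0.81033) m
tr R = 2.701839; θ = arccos((tr R − 1)/2) = 0.553063 rad = 31.688°
axis k = ((R−Rᵀ)₃₂, (R−Rᵀ)₁₃, (R−Rᵀ)₂₁) / (2 sinθ) = (+0.600172, -0.790916, -0.119356)
rvec = θ·k = (+0.331933, -0.437426, -0.066011)

rvec=(0.3319, -0.4374, -0.0660) tvec=(-0.1703, 0.0996, 0.8103)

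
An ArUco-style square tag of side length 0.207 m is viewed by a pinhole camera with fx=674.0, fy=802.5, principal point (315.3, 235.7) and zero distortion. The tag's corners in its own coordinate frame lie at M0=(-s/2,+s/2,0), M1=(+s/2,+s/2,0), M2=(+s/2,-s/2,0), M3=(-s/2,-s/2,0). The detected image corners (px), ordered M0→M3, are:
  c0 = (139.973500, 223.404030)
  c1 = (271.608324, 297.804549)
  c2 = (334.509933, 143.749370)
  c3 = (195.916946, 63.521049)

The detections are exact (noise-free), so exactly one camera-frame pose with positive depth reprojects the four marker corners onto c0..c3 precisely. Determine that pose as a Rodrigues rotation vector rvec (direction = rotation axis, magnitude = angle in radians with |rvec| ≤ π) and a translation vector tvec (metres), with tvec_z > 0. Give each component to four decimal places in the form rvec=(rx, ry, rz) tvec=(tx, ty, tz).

Intrinsics K: fx=674.0, fy=802.5, cx=315.3, cy=235.7
Marker side s = 0.207 m; corners in marker frame (Z=0):
  M0 = (-0.1035, +0.1035, 0)
  M1 = (+0.1035, +0.1035, 0)
  M2 = (+0.1035, -0.1035, 0)
  M3 = (-0.1035, -0.1035, 0)
Detected image corners:
  c0 = (139.973500, 223.404030) px
  c1 = (271.608324, 297.804549) px
  c2 = (334.509933, 143.749370) px
  c3 = (195.916946, 63.521049) px
Planar DLT: solve 8×8 A·h = b for H (H[2,2]=1):
  H  [+663.25436 -223.72001 +235.00053]
  H  [+381.61277 +807.28606 +184.49438]
  H  [+0.04670 +0.26932 +1.00000]
B = K⁻¹H; ‖b₁‖=1.068316, ‖b₂‖=1.068316; λ = 2/(‖b₁‖+‖b₂‖) = 0.936053, sign → tz>0 ⇒ λ=+0.936053
r₁ = λ·B[:,0] = (+0.90068,+0.43228,+0.04372); r₂ = λ·B[:,1] = (-0.42864,+0.86759,+0.25210)
r₃ = r₁×r₂ = (+0.07105,-0.24580,+0.96671); SVD([r₁ r₂ r₃]) → R = UVᵀ:
  R  [+0.90068 -0.42864 +0.07105]
  R  [+0.43228 +0.86759 -0.24580]
  R  [+0.04372 +0.25210 +0.96671]
t = (-0.11152, -0.05973, +0.93605) m
tr R = 2.734982; θ = arccos((tr R − 1)/2) = 0.520660 rad = 29.832°
axis k = ((R−Rᵀ)₃₂, (R−Rᵀ)₁₃, (R−Rᵀ)₂₁) / (2 sinθ) = (+0.500454, +0.027474, +0.865327)
rvec = θ·k = (+0.260566, +0.014305, +0.450541)

rvec=(0.2606, 0.0143, 0.4505) tvec=(-0.1115, -0.0597, 0.9361)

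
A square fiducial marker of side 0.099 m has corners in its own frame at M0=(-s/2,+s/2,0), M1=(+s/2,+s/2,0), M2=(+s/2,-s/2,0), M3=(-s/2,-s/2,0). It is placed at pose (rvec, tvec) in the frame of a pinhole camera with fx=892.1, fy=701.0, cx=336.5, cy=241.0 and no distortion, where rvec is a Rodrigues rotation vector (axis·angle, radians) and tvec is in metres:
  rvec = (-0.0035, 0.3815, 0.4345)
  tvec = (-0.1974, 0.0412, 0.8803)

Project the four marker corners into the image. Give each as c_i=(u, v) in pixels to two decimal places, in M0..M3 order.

Intrinsics K: fx=892.1, fy=701.0, cx=336.5, cy=241.0
Marker side s = 0.099 m; corners in marker frame (Z=0):
  M0 = (-0.0495, +0.0495, 0)
  M1 = (+0.0495, +0.0495, 0)
  M2 = (+0.0495, -0.0495, 0)
  M3 = (-0.0495, -0.0495, 0)
rvec = (-0.0035, 0.3815, 0.4345), |rvec| = θ = 0.57823 rad = 33.130°
Rodrigues: sinθ=0.54654, 1−cosθ=0.16257; R = I + sinθ·[k]× + (1−cosθ)·[k]×²:
    [+0.83744 -0.41134 +0.35985]
    [+0.41004 +0.90820 +0.08391]
    [-0.36133 +0.07729 +0.92923]
t = (-0.1974, 0.0412, 0.8803) m
M0: Pc = R·M0+t = (-0.25921, +0.06586, +0.90201); u = 892.1·(-0.25921)/0.90201 + 336.5 = 80.1339, v = 701.0·(+0.06586)/0.90201 + 241.0 = 292.1824
M1: Pc = R·M1+t = (-0.17631, +0.10645, +0.86624); u = 892.1·(-0.17631)/0.86624 + 336.5 = 154.9286, v = 701.0·(+0.10645)/0.86624 + 241.0 = 327.1464
M2: Pc = R·M2+t = (-0.13559, +0.01654, +0.85859); u = 892.1·(-0.13559)/0.85859 + 336.5 = 195.6225, v = 701.0·(+0.01654)/0.85859 + 241.0 = 254.5051
M3: Pc = R·M3+t = (-0.21849, -0.02405, +0.89436); u = 892.1·(-0.21849)/0.89436 + 336.5 = 118.5602, v = 701.0·(-0.02405)/0.89436 + 241.0 = 222.1473

c0=(80.13, 292.18) c1=(154.93, 327.15) c2=(195.62, 254.51) c3=(118.56, 222.15)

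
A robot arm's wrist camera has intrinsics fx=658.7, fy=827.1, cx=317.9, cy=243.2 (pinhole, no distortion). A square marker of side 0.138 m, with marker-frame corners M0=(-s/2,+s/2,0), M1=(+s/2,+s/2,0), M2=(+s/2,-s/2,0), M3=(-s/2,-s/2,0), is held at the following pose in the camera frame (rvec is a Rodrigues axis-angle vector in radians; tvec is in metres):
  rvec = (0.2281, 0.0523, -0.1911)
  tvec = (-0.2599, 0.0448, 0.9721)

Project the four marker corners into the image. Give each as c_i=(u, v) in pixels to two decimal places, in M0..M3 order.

c0=(109.36, 346.01) c1=(197.96, 325.88) c2=(175.60, 213.88) c3=(84.44, 235.81)

Intrinsics K: fx=658.7, fy=827.1, cx=317.9, cy=243.2
Marker side s = 0.138 m; corners in marker frame (Z=0):
  M0 = (-0.0690, +0.0690, 0)
  M1 = (+0.0690, +0.0690, 0)
  M2 = (+0.0690, -0.0690, 0)
  M3 = (-0.0690, -0.0690, 0)
rvec = (0.2281, 0.0523, -0.1911), |rvec| = θ = 0.30213 rad = 17.311°
Rodrigues: sinθ=0.29756, 1−cosθ=0.04530; R = I + sinθ·[k]× + (1−cosθ)·[k]×²:
    [+0.98052 +0.19413 +0.02988]
    [-0.18229 +0.95606 -0.22960]
    [-0.07314 +0.21969 +0.97283]
t = (-0.2599, 0.0448, 0.9721) m
M0: Pc = R·M0+t = (-0.31416, +0.12335, +0.99230); u = 658.7·(-0.31416)/0.99230 + 317.9 = 109.3572, v = 827.1·(+0.12335)/0.99230 + 243.2 = 346.0106
M1: Pc = R·M1+t = (-0.17885, +0.09819, +0.98221); u = 658.7·(-0.17885)/0.98221 + 317.9 = 197.9584, v = 827.1·(+0.09819)/0.98221 + 243.2 = 325.8841
M2: Pc = R·M2+t = (-0.20564, -0.03375, +0.95190); u = 658.7·(-0.20564)/0.95190 + 317.9 = 175.6005, v = 827.1·(-0.03375)/0.95190 + 243.2 = 213.8782
M3: Pc = R·M3+t = (-0.34095, -0.00859, +0.96199); u = 658.7·(-0.34095)/0.96199 + 317.9 = 84.4416, v = 827.1·(-0.00859)/0.96199 + 243.2 = 235.8141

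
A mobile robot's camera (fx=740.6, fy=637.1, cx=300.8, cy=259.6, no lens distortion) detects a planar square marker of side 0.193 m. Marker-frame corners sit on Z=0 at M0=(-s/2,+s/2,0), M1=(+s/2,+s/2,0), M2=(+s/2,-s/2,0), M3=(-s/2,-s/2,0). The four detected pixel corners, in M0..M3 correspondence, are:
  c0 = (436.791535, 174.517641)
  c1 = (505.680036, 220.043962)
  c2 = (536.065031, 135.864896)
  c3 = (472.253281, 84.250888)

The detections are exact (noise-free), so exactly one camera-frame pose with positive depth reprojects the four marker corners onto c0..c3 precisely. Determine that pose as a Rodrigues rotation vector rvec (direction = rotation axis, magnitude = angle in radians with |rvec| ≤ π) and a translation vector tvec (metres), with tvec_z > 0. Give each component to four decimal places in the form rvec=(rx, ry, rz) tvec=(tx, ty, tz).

rvec=(-0.0949, -0.6489, 0.4077) tvec=(0.3170, -0.2062, 1.2445)

Intrinsics K: fx=740.6, fy=637.1, cx=300.8, cy=259.6
Marker side s = 0.193 m; corners in marker frame (Z=0):
  M0 = (-0.0965, +0.0965, 0)
  M1 = (+0.0965, +0.0965, 0)
  M2 = (+0.0965, -0.0965, 0)
  M3 = (-0.0965, -0.0965, 0)
Detected image corners:
  c0 = (436.791535, 174.517641) px
  c1 = (505.680036, 220.043962) px
  c2 = (536.065031, 135.864896) px
  c3 = (472.253281, 84.250888) px
Planar DLT: solve 8×8 A·h = b for H (H[2,2]=1):
  H  [+566.10782 -252.92911 +489.42839]
  H  [+322.03830 +425.11005 +154.02316]
  H  [+0.45631 -0.17003 +1.00000]
B = K⁻¹H; ‖b₁‖=0.803513, ‖b₂‖=0.803513; λ = 2/(‖b₁‖+‖b₂‖) = 1.244535, sign → tz>0 ⇒ λ=+1.244535
r₁ = λ·B[:,0] = (+0.72066,+0.39768,+0.56789); r₂ = λ·B[:,1] = (-0.33909,+0.91665,-0.21160)
r₃ = r₁×r₂ = (-0.60471,-0.04007,+0.79544); SVD([r₁ r₂ r₃]) → R = UVᵀ:
  R  [+0.72066 -0.33909 -0.60471]
  R  [+0.39768 +0.91665 -0.04007]
  R  [+0.56789 -0.21160 +0.79544]
t = (+0.31698, -0.20624, +1.24454) m
tr R = 2.432744; θ = arccos((tr R − 1)/2) = 0.772208 rad = 44.244°
axis k = ((R−Rᵀ)₃₂, (R−Rᵀ)₁₃, (R−Rᵀ)₂₁) / (2 sinθ) = (-0.122922, -0.840310, +0.527986)
rvec = θ·k = (-0.094921, -0.648894, +0.407715)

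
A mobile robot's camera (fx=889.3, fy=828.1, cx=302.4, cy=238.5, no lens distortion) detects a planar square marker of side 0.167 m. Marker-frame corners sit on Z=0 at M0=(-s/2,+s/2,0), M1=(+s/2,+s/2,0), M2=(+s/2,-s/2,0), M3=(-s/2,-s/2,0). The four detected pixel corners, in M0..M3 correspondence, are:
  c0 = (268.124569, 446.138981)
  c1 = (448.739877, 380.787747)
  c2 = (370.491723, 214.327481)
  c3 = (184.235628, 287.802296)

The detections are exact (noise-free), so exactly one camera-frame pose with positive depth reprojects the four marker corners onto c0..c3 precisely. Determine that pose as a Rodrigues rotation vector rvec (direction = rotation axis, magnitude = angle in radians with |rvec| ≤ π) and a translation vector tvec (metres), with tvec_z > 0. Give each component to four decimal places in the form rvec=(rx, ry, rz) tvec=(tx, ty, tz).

Intrinsics K: fx=889.3, fy=828.1, cx=302.4, cy=238.5
Marker side s = 0.167 m; corners in marker frame (Z=0):
  M0 = (-0.0835, +0.0835, 0)
  M1 = (+0.0835, +0.0835, 0)
  M2 = (+0.0835, -0.0835, 0)
  M3 = (-0.0835, -0.0835, 0)
Detected image corners:
  c0 = (268.124569, 446.138981) px
  c1 = (448.739877, 380.787747) px
  c2 = (370.491723, 214.327481) px
  c3 = (184.235628, 287.802296) px
Planar DLT: solve 8×8 A·h = b for H (H[2,2]=1):
  H  [+1038.99402 +570.33484 +317.37650]
  H  [-476.82255 +1060.52587 +334.60746]
  H  [-0.18574 +0.26623 +1.00000]
B = K⁻¹H; ‖b₁‖=1.350508, ‖b₂‖=1.350508; λ = 2/(‖b₁‖+‖b₂‖) = 0.740462, sign → tz>0 ⇒ λ=+0.740462
r₁ = λ·B[:,0] = (+0.91187,-0.38675,-0.13754); r₂ = λ·B[:,1] = (+0.40785,+0.89152,+0.19713)
r₃ = r₁×r₂ = (+0.04638,-0.23585,+0.97068); SVD([r₁ r₂ r₃]) → R = UVᵀ:
  R  [+0.91187 +0.40785 +0.04638]
  R  [-0.38675 +0.89152 -0.23585]
  R  [-0.13754 +0.19713 +0.97068]
t = (+0.01247, +0.08594, +0.74046) m
tr R = 2.774069; θ = arccos((tr R − 1)/2) = 0.479915 rad = 27.497°
axis k = ((R−Rᵀ)₃₂, (R−Rᵀ)₁₃, (R−Rᵀ)₂₁) / (2 sinθ) = (+0.468895, +0.199169, -0.860505)
rvec = θ·k = (+0.225030, +0.095584, -0.412969)

rvec=(0.2250, 0.0956, -0.4130) tvec=(0.0125, 0.0859, 0.7405)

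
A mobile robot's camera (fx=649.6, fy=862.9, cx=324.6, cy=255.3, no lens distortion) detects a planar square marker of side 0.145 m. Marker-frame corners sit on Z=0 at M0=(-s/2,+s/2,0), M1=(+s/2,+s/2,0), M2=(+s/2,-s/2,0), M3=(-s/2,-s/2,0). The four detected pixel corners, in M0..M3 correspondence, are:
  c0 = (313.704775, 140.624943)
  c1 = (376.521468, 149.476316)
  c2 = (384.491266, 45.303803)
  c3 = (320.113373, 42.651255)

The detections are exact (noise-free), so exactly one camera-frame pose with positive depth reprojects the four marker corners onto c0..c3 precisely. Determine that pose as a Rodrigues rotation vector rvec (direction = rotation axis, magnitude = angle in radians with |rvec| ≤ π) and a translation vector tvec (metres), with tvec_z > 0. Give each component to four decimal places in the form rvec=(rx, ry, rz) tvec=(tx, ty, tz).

Intrinsics K: fx=649.6, fy=862.9, cx=324.6, cy=255.3
Marker side s = 0.145 m; corners in marker frame (Z=0):
  M0 = (-0.0725, +0.0725, 0)
  M1 = (+0.0725, +0.0725, 0)
  M2 = (+0.0725, -0.0725, 0)
  M3 = (-0.0725, -0.0725, 0)
Detected image corners:
  c0 = (313.704775, 140.624943) px
  c1 = (376.521468, 149.476316) px
  c2 = (384.491266, 45.303803) px
  c3 = (320.113373, 42.651255) px
Planar DLT: solve 8×8 A·h = b for H (H[2,2]=1):
  H  [+288.66788 -7.32099 +347.68532]
  H  [-0.76977 +707.79838 +94.86672]
  H  [-0.42984 +0.12071 +1.00000]
B = K⁻¹H; ‖b₁‖=0.796996, ‖b₂‖=0.796995; λ = 2/(‖b₁‖+‖b₂‖) = 1.254712, sign → tz>0 ⇒ λ=+1.254712
r₁ = λ·B[:,0] = (+0.82706,+0.15845,-0.53932); r₂ = λ·B[:,1] = (-0.08982,+0.98437,+0.15145)
r₃ = r₁×r₂ = (+0.55489,-0.07682,+0.82837); SVD([r₁ r₂ r₃]) → R = UVᵀ:
  R  [+0.82706 -0.08982 +0.55489]
  R  [+0.15845 +0.98437 -0.07682]
  R  [-0.53932 +0.15145 +0.82837]
t = (+0.04459, -0.23328, +1.25471) m
tr R = 2.639804; θ = arccos((tr R − 1)/2) = 0.609556 rad = 34.925°
axis k = ((R−Rᵀ)₃₂, (R−Rᵀ)₁₃, (R−Rᵀ)₂₁) / (2 sinθ) = (+0.199364, +0.955636, +0.216825)
rvec = θ·k = (+0.121524, +0.582514, +0.132167)

rvec=(0.1215, 0.5825, 0.1322) tvec=(0.0446, -0.2333, 1.2547)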